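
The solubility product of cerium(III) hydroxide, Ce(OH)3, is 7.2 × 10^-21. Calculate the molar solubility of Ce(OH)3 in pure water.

Ce(OH)3(s) <=> Ce^3+(aq) + 3 OH^-(aq)
Ksp = [Ce^3+][OH^-]^3
If s mol/L of Ce(OH)3 dissolves, [Ce^3+] = s and [OH^-] = 3s.
Ksp = s(3s)^3 = 27s^4
Solving, s = (7.2 × 10^-21/27)^(1/4) = 4.0 × 10^-6 M

s ≈ 4.0 × 10^-6 M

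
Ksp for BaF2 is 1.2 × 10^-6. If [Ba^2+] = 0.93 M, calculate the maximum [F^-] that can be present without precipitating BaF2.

[F^-] = 1.1e-3 M

BaF2(s) <=> Ba^2+ + 2 F^-
Ksp = [Ba^2+][F^-]^2
Precipitation begins when Q = Ksp. With [Ba^2+] = 0.93 M:
1.2 × 10^-6 = (0.93) × [F^-]^2
[F^-] = (1.2 × 10^-6 / 9.3 x 10^-1)^(1/2) = 1.1 x 10^-3 M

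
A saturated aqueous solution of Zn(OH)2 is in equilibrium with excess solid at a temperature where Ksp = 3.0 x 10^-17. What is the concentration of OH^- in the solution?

[OH^-] ≈ 3.9 x 10^-6 M

Zn(OH)2(s) ⇌ Zn^2+ + 2 OH^-
Ksp = [Zn^2+][OH^-]^2
If s mol/L of Zn(OH)2 dissolves, [Zn^2+] = s and [OH^-] = 2s.
So Ksp = s × (2s)^2 = 4s^3
s = (3.0 x 10^-17 / 4)^(1/3) = 1.96 x 10^-6 M
[OH^-] = 2s = 3.9 x 10^-6 M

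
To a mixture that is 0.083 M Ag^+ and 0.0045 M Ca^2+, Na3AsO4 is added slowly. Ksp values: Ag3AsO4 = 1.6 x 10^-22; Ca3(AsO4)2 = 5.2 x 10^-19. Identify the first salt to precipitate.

Ag3AsO4

Each salt begins to precipitate when Q = Ksp, i.e. when [AsO4^3-] reaches its threshold.
For Ag3AsO4: 1.6 x 10^-22 = (0.083)^3 × [AsO4^3-]  ⇒  [AsO4^3-] = 2.8 × 10^-19 M.
For Ca3(AsO4)2: 5.2 x 10^-19 = (0.0045)^3 × [AsO4^3-]^2  ⇒  [AsO4^3-] = 2.4 × 10^-6 M.
The salt with the lower threshold [AsO4^3-] precipitates first: Ag3AsO4.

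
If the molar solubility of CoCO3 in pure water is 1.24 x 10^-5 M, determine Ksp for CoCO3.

CoCO3(s) <=> Co^2+(aq) + CO3^2-(aq)
With molar solubility s: [Co^2+] = s, [CO3^2-] = s.
Ksp = [Co^2+][CO3^2-]
Ksp = (s)(s) = s^2
Ksp = (1.24 × 10^-5)^2 = 1.54 x 10^-10

1.54 x 10^-10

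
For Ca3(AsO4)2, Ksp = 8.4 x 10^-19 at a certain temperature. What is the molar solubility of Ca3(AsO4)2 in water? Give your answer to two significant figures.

s = 9.5e-5 M

Ca3(AsO4)2(s) ⇌ 3 Ca^2+ + 2 AsO4^3-
Ksp = [Ca^2+]^3[AsO4^3-]^2
If s mol/L of Ca3(AsO4)2 dissolves, [Ca^2+] = 3s and [AsO4^3-] = 2s.
Substituting: Ksp = (3s)^3(2s)^2 = 108s^5
s^5 = 8.4 x 10^-19 / 108, so s = 9.5 x 10^-5 M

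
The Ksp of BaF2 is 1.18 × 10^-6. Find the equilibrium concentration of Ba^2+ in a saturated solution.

BaF2(s) ⇌ Ba^2+(aq) + 2 F^-(aq)
Ksp = [Ba^2+][F^-]^2
For each mole of BaF2 that dissolves: [Ba^2+] = s, [F^-] = 2s.
Substituting: Ksp = s(2s)^2 = 4s^3
s = (1.18 × 10^-6 / 4)^(1/3) = 6.657 x 10^-3 M
[Ba^2+] = s = 6.66 x 10^-3 M

[Ba^2+] = 6.66e-3 M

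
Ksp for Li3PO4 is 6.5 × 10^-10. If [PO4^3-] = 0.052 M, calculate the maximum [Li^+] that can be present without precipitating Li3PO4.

Li3PO4(s) <=> 3 Li^+ + PO4^3-
Ksp = [Li^+]^3[PO4^3-]
Precipitation begins when Q = Ksp. With [PO4^3-] = 0.052 M:
6.5 × 10^-10 = (0.052) × [Li^+]^3
[Li^+] = (6.5 × 10^-10 / 5.2 × 10^-2)^(1/3) = 2.3 × 10^-3 M

[Li^+] ≈ 2.3e-3 M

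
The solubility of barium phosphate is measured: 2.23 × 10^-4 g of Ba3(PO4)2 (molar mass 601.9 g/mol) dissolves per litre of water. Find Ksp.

Ksp = 7.54e-31

Molar solubility s = (2.23 × 10^-4 g/L) / (601.9 g/mol) = 3.705 x 10^-7 M.
Ba3(PO4)2(s) <=> 3 Ba^2+ + 2 PO4^3-
If s mol/L of Ba3(PO4)2 dissolves, [Ba^2+] = 3s and [PO4^3-] = 2s.
Ksp = [Ba^2+]^3[PO4^3-]^2
Substituting: Ksp = (3s)^3(2s)^2 = 108s^5
With s = 3.705 × 10^-7: Ksp = 7.54 × 10^-31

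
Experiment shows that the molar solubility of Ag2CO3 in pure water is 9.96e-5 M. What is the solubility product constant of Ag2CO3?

Ksp = 3.95e-12

Ag2CO3(s) ⇌ 2 Ag^+ + CO3^2-
If s mol/L of Ag2CO3 dissolves, [Ag^+] = 2s and [CO3^2-] = s.
Ksp = [Ag^+]^2[CO3^2-]
Substituting: Ksp = (2s)^2s = 4s^3
Ksp = 4 × (9.96 x 10^-5)^3 = 3.95 × 10^-12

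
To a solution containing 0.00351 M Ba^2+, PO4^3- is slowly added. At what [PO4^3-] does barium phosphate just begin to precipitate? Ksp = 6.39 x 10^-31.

Ba3(PO4)2(s) <=> 3 Ba^2+(aq) + 2 PO4^3-(aq)
Ksp = [Ba^2+]^3[PO4^3-]^2
Precipitation begins when Q = Ksp. With [Ba^2+] = 0.00351 M:
6.39 x 10^-31 = (0.00351)^3 × [PO4^3-]^2
[PO4^3-] = (6.39 x 10^-31 / 4.324 × 10^-8)^(1/2) = 3.84 × 10^-12 M

3.84 x 10^-12 M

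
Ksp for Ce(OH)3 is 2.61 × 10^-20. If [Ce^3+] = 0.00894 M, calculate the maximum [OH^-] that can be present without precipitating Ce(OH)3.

Ce(OH)3(s) ⇌ Ce^3+(aq) + 3 OH^-(aq)
Ksp = [Ce^3+][OH^-]^3
Precipitation begins when Q = Ksp. With [Ce^3+] = 0.00894 M:
2.61 × 10^-20 = (0.00894) × [OH^-]^3
[OH^-] = (2.61 × 10^-20 / 8.94 × 10^-3)^(1/3) = 1.43 × 10^-6 M

1.43 x 10^-6 M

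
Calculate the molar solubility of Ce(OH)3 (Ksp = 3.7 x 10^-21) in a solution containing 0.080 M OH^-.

Ce(OH)3(s) ⇌ Ce^3+ + 3 OH^-
Ksp = [Ce^3+][OH^-]^3
Let s = moles of Ce(OH)3 that dissolve per litre. [Ce^3+] = s, [OH^-] = 0.080 + 3s ≈ 0.080 (since the OH^- already present dominates).
Ksp ≈ s × (0.080)^3
s = 7.2 x 10^-18 M
Check: 3s = 2.2 x 10^-17 ≪ 0.080, so the approximation is valid.

7.2 × 10^-18 M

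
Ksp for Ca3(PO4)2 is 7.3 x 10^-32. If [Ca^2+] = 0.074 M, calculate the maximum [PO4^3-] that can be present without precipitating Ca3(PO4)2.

[PO4^3-] = 1.3 × 10^-14 M

Ca3(PO4)2(s) ⇌ 3 Ca^2+ + 2 PO4^3-
Ksp = [Ca^2+]^3[PO4^3-]^2
Precipitation begins when Q = Ksp. With [Ca^2+] = 0.074 M:
7.3 x 10^-32 = (0.074)^3 × [PO4^3-]^2
[PO4^3-] = (7.3 x 10^-32 / 4.05 × 10^-4)^(1/2) = 1.3 x 10^-14 M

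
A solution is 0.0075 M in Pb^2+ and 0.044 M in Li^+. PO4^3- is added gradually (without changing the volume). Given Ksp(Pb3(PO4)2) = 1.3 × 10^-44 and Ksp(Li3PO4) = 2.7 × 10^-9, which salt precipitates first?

Pb3(PO4)2

Each salt begins to precipitate when Q = Ksp, i.e. when [PO4^3-] reaches its threshold.
For Pb3(PO4)2: 1.3 × 10^-44 = (0.0075)^3 × [PO4^3-]^2  ⇒  [PO4^3-] = 1.8 x 10^-19 M.
For Li3PO4: 2.7 × 10^-9 = (0.044)^3 × [PO4^3-]  ⇒  [PO4^3-] = 3.2 x 10^-5 M.
The salt with the lower threshold [PO4^3-] precipitates first: Pb3(PO4)2.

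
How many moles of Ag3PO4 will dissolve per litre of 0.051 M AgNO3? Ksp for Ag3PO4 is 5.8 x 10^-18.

Ag3PO4(s) ⇌ 3 Ag^+ + PO4^3-
Ksp = [Ag^+]^3[PO4^3-]
If s mol/L dissolves here, [Ag^+] = 0.051 + 3s ≈ 0.051, [PO4^3-] = s (Ksp is small, so little additional dissolves).
Ksp ≈ (0.051)^3 × s
s = 4.4 × 10^-14 M
Check: 3s = 1.3 x 10^-13 ≪ 0.051, so the approximation is valid.

s = 4.4 x 10^-14 M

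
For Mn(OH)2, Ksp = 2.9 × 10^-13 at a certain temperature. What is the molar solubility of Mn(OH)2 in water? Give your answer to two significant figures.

s ≈ 4.2e-5 M

Mn(OH)2(s) ⇌ Mn^2+(aq) + 2 OH^-(aq)
Ksp = [Mn^2+][OH^-]^2
If s mol/L of Mn(OH)2 dissolves, [Mn^2+] = s and [OH^-] = 2s.
Substituting: Ksp = s(2s)^2 = 4s^3
s = (2.9 × 10^-13 / 4)^(1/3) = 4.2 × 10^-5 M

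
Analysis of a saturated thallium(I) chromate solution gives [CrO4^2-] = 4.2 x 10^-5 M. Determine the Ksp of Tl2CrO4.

Tl2CrO4(s) <=> 2 Tl^+ + CrO4^2-
Stoichiometry gives [Tl^+] = (2/1)[CrO4^2-] = 8.40 × 10^-5 M.
Ksp = [Tl^+]^2[CrO4^2-]
Ksp = (8.40 × 10^-5)^2 × 4.2 × 10^-5 = 3.0 × 10^-13

3.0e-13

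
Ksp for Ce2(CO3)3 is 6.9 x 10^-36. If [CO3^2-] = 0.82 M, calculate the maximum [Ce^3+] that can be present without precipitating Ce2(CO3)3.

Ce2(CO3)3(s) ⇌ 2 Ce^3+ + 3 CO3^2-
Ksp = [Ce^3+]^2[CO3^2-]^3
Precipitation begins when Q = Ksp. With [CO3^2-] = 0.82 M:
6.9 x 10^-36 = (0.82)^3 × [Ce^3+]^2
[Ce^3+] = (6.9 x 10^-36 / 5.51 × 10^-1)^(1/2) = 3.5 × 10^-18 M

3.5e-18 M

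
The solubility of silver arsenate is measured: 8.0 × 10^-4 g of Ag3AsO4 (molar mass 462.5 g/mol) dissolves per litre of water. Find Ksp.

2.4 x 10^-22

Molar solubility s = (8.0 × 10^-4 g/L) / (462.5 g/mol) = 1.73 x 10^-6 M.
Ag3AsO4(s) ⇌ 3 Ag^+(aq) + AsO4^3-(aq)
If s mol/L of Ag3AsO4 dissolves, [Ag^+] = 3s and [AsO4^3-] = s.
Ksp = [Ag^+]^3[AsO4^3-]
Substituting: Ksp = (3s)^3s = 27s^4
With s = 1.73 × 10^-6: Ksp = 2.4 × 10^-22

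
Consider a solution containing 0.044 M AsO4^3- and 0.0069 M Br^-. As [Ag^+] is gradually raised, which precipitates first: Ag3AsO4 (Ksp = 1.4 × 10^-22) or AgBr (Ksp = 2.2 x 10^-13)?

AgBr

Each salt begins to precipitate when Q = Ksp, i.e. when [Ag^+] reaches its threshold.
For Ag3AsO4: 1.4 × 10^-22 = 0.044 × [Ag^+]^3  ⇒  [Ag^+] = 1.5 x 10^-7 M.
For AgBr: 2.2 x 10^-13 = 0.0069 × [Ag^+]  ⇒  [Ag^+] = 3.2 × 10^-11 M.
The salt with the lower threshold [Ag^+] precipitates first: AgBr.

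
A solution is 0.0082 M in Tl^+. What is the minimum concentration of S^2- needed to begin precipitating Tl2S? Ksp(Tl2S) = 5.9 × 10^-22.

[S^2-] ≈ 8.8 × 10^-18 M

Tl2S(s) <=> 2 Tl^+(aq) + S^2-(aq)
Ksp = [Tl^+]^2[S^2-]
Precipitation begins when Q = Ksp. With [Tl^+] = 0.0082 M:
5.9 × 10^-22 = (0.0082)^2 × [S^2-]
[S^2-] = (5.9 × 10^-22 / 6.72 x 10^-5) = 8.8 × 10^-18 M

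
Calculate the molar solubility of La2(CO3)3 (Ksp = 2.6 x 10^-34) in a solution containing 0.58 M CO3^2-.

La2(CO3)3(s) <=> 2 La^3+ + 3 CO3^2-
Ksp = [La^3+]^2[CO3^2-]^3
Let s = moles of La2(CO3)3 that dissolve per litre. [La^3+] = 2s, [CO3^2-] = 0.58 + 3s ≈ 0.58 (Ksp is small, so little additional dissolves).
Ksp ≈ (2s)^2 × (0.58)^3
s = 1.8 x 10^-17 M
Check: 3s = 5.5 x 10^-17 ≪ 0.58, so the approximation is valid.

s = 1.8 × 10^-17 M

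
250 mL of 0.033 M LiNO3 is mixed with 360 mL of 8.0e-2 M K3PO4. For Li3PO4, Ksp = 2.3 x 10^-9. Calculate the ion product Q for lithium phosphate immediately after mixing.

Total volume = 250 + 360 = 610 mL.
[Li^+] = 3.3 x 10^-2 × (250/610) = 1.35 × 10^-2 M
[PO4^3-] = 8.0 × 10^-2 × (360/610) = 4.72 × 10^-2 M
Li3PO4(s) ⇌ 3 Li^+ + PO4^3-, so Q = [Li^+]^3[PO4^3-]
Q = (1.35 × 10^-2)^3(4.72 x 10^-2) = 1.2 x 10^-7
Q > Ksp, so Li3PO4 will precipitate.

Q ≈ 1.2 x 10^-7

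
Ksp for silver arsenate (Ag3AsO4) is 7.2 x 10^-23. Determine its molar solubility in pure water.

Ag3AsO4(s) ⇌ 3 Ag^+(aq) + AsO4^3-(aq)
Ksp = [Ag^+]^3[AsO4^3-]
For each mole of Ag3AsO4 that dissolves: [Ag^+] = 3s, [AsO4^3-] = s.
Substituting: Ksp = (3s)^3s = 27s^4
Solving, s = (7.2 x 10^-23/27)^(1/4) = 1.3 × 10^-6 M

1.3e-6 M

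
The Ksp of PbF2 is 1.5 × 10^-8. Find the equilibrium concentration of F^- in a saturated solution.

PbF2(s) ⇌ Pb^2+(aq) + 2 F^-(aq)
Ksp = [Pb^2+][F^-]^2
Let s = molar solubility. Then [Pb^2+] = s and [F^-] = 2s.
Ksp = s(2s)^2 = 4s^3
Solving, s = (1.5 × 10^-8/4)^(1/3) = 1.55 × 10^-3 M
[F^-] = 2s = 3.1 × 10^-3 M

[F^-] ≈ 3.1 × 10^-3 M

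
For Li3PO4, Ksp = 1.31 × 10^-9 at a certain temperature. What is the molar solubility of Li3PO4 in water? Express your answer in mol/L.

s = 2.64e-3 M

Li3PO4(s) <=> 3 Li^+ + PO4^3-
Ksp = [Li^+]^3[PO4^3-]
With molar solubility s: [Li^+] = 3s, [PO4^3-] = s.
Ksp = (3s)^3s = 27s^4
s^4 = 1.31 × 10^-9 / 27, so s = 2.64 x 10^-3 M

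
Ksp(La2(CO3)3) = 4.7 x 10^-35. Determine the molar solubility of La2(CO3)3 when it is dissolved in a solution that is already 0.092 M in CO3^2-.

1.2 x 10^-16 M

La2(CO3)3(s) ⇌ 2 La^3+ + 3 CO3^2-
Ksp = [La^3+]^2[CO3^2-]^3
If s mol/L dissolves here, [La^3+] = 2s, [CO3^2-] = 0.092 + 3s ≈ 0.092 (common-ion effect: CO3^2- is already 0.092 M).
Ksp ≈ (2s)^2 × (0.092)^3
s = 1.2 × 10^-16 M
Check: 3s = 3.7 × 10^-16 ≪ 0.092, so the approximation is valid.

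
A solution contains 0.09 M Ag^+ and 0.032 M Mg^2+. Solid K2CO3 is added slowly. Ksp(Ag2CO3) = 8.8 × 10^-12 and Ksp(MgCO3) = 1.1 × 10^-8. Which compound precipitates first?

Ag2CO3

Precipitation of each salt starts when its ion product equals its Ksp.
For Ag2CO3: 8.8 × 10^-12 = (0.09)^2 × [CO3^2-]  ⇒  [CO3^2-] = 1.1 x 10^-9 M.
For MgCO3: 1.1 × 10^-8 = 0.032 × [CO3^2-]  ⇒  [CO3^2-] = 3.4 × 10^-7 M.
The salt with the lower threshold [CO3^2-] precipitates first: Ag2CO3.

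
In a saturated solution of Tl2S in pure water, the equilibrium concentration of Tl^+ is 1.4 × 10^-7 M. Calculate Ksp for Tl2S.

Tl2S(s) <=> 2 Tl^+(aq) + S^2-(aq)
Stoichiometry gives [S^2-] = (1/2)[Tl^+] = 7.00 × 10^-8 M.
Ksp = [Tl^+]^2[S^2-]
Ksp = (1.4 x 10^-7)^2 × 7.00 x 10^-8 = 1.4 × 10^-21

1.4e-21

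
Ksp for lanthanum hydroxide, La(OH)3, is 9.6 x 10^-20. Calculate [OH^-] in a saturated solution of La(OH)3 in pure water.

[OH^-] = 2.3 x 10^-5 M

La(OH)3(s) <=> La^3+ + 3 OH^-
Ksp = [La^3+][OH^-]^3
Let s = molar solubility. Then [La^3+] = s and [OH^-] = 3s.
Ksp = s(3s)^3 = 27s^4
Solving, s = (9.6 x 10^-20/27)^(1/4) = 7.72 × 10^-6 M
[OH^-] = 3s = 2.3 × 10^-5 M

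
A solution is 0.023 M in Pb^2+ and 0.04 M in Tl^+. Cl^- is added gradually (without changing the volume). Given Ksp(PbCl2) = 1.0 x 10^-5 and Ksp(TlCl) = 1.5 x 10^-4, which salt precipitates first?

Each salt begins to precipitate when Q = Ksp, i.e. when [Cl^-] reaches its threshold.
For PbCl2: 1.0 x 10^-5 = 0.023 × [Cl^-]^2  ⇒  [Cl^-] = 2.1 x 10^-2 M.
For TlCl: 1.5 x 10^-4 = 0.04 × [Cl^-]  ⇒  [Cl^-] = 3.8 x 10^-3 M.
The salt with the lower threshold [Cl^-] precipitates first: TlCl.

TlCl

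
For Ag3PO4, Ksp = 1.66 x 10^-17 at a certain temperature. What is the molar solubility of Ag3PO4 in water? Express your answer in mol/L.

s = 2.80 x 10^-5 M

Ag3PO4(s) ⇌ 3 Ag^+(aq) + PO4^3-(aq)
Ksp = [Ag^+]^3[PO4^3-]
If s mol/L of Ag3PO4 dissolves, [Ag^+] = 3s and [PO4^3-] = s.
So Ksp = (3s)^3 × s = 27s^4
s^4 = 1.66 x 10^-17 / 27, so s = 2.80 x 10^-5 M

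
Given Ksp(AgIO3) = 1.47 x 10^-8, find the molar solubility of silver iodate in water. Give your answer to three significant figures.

AgIO3(s) ⇌ Ag^+(aq) + IO3^-(aq)
Ksp = [Ag^+][IO3^-]
Let s = molar solubility. Then [Ag^+] = s and [IO3^-] = s.
Ksp = (s)(s) = s^2
s = (1.47 x 10^-8)^(1/2) = 1.21 × 10^-4 M

s = 1.21 × 10^-4 M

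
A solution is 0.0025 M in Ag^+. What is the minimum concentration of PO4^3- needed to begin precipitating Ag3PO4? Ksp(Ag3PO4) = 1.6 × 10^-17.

Ag3PO4(s) ⇌ 3 Ag^+(aq) + PO4^3-(aq)
Ksp = [Ag^+]^3[PO4^3-]
Precipitation begins when Q = Ksp. With [Ag^+] = 0.0025 M:
1.6 × 10^-17 = (0.0025)^3 × [PO4^3-]
[PO4^3-] = (1.6 × 10^-17 / 1.56 × 10^-8) = 1.0 x 10^-9 M

1.0e-9 M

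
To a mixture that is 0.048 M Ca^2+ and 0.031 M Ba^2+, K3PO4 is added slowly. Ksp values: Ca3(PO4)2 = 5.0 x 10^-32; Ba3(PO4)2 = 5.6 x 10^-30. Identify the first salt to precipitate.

Precipitation of each salt starts when its ion product equals its Ksp.
For Ca3(PO4)2: 5.0 x 10^-32 = (0.048)^3 × [PO4^3-]^2  ⇒  [PO4^3-] = 2.1 × 10^-14 M.
For Ba3(PO4)2: 5.6 x 10^-30 = (0.031)^3 × [PO4^3-]^2  ⇒  [PO4^3-] = 4.3 x 10^-13 M.
The salt with the lower threshold [PO4^3-] precipitates first: Ca3(PO4)2.

Ca3(PO4)2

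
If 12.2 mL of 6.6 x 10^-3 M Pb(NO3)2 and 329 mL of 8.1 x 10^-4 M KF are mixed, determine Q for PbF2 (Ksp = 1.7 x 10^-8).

Total volume = 12.2 + 329 = 341.2 mL.
[Pb^2+] = 6.6 x 10^-3 × (12.2/341.2) = 2.36 × 10^-4 M
[F^-] = 8.1 × 10^-4 × (329/341.2) = 7.81 x 10^-4 M
PbF2(s) ⇌ Pb^2+ + 2 F^-, so Q = [Pb^2+][F^-]^2
Q = (2.36 x 10^-4)(7.81 × 10^-4)^2 = 1.4 × 10^-10
Q < Ksp, so no precipitate of PbF2 forms.

Q = 1.4e-10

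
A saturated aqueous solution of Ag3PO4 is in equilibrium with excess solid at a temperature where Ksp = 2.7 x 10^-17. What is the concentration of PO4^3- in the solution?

Ag3PO4(s) ⇌ 3 Ag^+(aq) + PO4^3-(aq)
Ksp = [Ag^+]^3[PO4^3-]
For each mole of Ag3PO4 that dissolves: [Ag^+] = 3s, [PO4^3-] = s.
Substituting: Ksp = (3s)^3s = 27s^4
Solving, s = (2.7 x 10^-17/27)^(1/4) = 3.16 × 10^-5 M
[PO4^3-] = s = 3.2 x 10^-5 M

[PO4^3-] ≈ 3.2 x 10^-5 M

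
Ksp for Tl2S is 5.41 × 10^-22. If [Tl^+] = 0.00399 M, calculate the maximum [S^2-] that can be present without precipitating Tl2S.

[S^2-] ≈ 3.40 x 10^-17 M

Tl2S(s) ⇌ 2 Tl^+(aq) + S^2-(aq)
Ksp = [Tl^+]^2[S^2-]
Precipitation begins when Q = Ksp. With [Tl^+] = 0.00399 M:
5.41 × 10^-22 = (0.00399)^2 × [S^2-]
[S^2-] = (5.41 × 10^-22 / 1.592 × 10^-5) = 3.40 × 10^-17 M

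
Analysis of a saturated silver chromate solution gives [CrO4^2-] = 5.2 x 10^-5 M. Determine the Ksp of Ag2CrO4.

5.6 x 10^-13

Ag2CrO4(s) <=> 2 Ag^+ + CrO4^2-
Stoichiometry gives [Ag^+] = (2/1)[CrO4^2-] = 1.04 × 10^-4 M.
Ksp = [Ag^+]^2[CrO4^2-]
Ksp = (1.04 × 10^-4)^2 × 5.2 × 10^-5 = 5.6 × 10^-13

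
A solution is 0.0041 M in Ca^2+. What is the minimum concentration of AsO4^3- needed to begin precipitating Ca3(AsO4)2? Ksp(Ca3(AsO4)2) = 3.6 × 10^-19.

2.3 x 10^-6 M

Ca3(AsO4)2(s) ⇌ 3 Ca^2+ + 2 AsO4^3-
Ksp = [Ca^2+]^3[AsO4^3-]^2
Precipitation begins when Q = Ksp. With [Ca^2+] = 0.0041 M:
3.6 × 10^-19 = (0.0041)^3 × [AsO4^3-]^2
[AsO4^3-] = (3.6 × 10^-19 / 6.89 × 10^-8)^(1/2) = 2.3 × 10^-6 M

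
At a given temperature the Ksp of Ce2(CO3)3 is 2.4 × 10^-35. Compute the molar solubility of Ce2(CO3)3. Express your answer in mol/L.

s = 4.7 x 10^-8 M

Ce2(CO3)3(s) <=> 2 Ce^3+(aq) + 3 CO3^2-(aq)
Ksp = [Ce^3+]^2[CO3^2-]^3
For each mole of Ce2(CO3)3 that dissolves: [Ce^3+] = 2s, [CO3^2-] = 3s.
Ksp = (2s)^2(3s)^3 = 108s^5
s = (2.4 × 10^-35 / 108)^(1/5) = 4.7 × 10^-8 M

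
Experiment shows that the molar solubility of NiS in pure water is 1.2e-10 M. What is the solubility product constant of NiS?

NiS(s) ⇌ Ni^2+ + S^2-
With molar solubility s: [Ni^2+] = s, [S^2-] = s.
Ksp = [Ni^2+][S^2-]
Ksp = (s)(s) = s^2
Ksp = (1.2 × 10^-10)^2 = 1.4 × 10^-20

Ksp = 1.4e-20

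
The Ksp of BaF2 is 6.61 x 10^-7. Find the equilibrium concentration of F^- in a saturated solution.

[F^-] = 1.10e-2 M

BaF2(s) <=> Ba^2+(aq) + 2 F^-(aq)
Ksp = [Ba^2+][F^-]^2
If s mol/L of BaF2 dissolves, [Ba^2+] = s and [F^-] = 2s.
So Ksp = s × (2s)^2 = 4s^3
s = (6.61 x 10^-7 / 4)^(1/3) = 5.488 × 10^-3 M
[F^-] = 2s = 1.10 × 10^-2 M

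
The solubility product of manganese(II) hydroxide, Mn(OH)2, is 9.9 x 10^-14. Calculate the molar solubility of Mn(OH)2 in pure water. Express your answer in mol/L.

Mn(OH)2(s) ⇌ Mn^2+(aq) + 2 OH^-(aq)
Ksp = [Mn^2+][OH^-]^2
Let s = molar solubility. Then [Mn^2+] = s and [OH^-] = 2s.
Substituting: Ksp = s(2s)^2 = 4s^3
s = (9.9 x 10^-14 / 4)^(1/3) = 2.9 × 10^-5 M

s = 2.9e-5 M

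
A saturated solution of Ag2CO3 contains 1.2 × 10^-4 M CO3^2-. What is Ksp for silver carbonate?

Ksp = 6.9 × 10^-12

Ag2CO3(s) ⇌ 2 Ag^+(aq) + CO3^2-(aq)
Stoichiometry gives [Ag^+] = (2/1)[CO3^2-] = 2.40 x 10^-4 M.
Ksp = [Ag^+]^2[CO3^2-]
Ksp = (2.40 × 10^-4)^2 × 1.2 × 10^-4 = 6.9 × 10^-12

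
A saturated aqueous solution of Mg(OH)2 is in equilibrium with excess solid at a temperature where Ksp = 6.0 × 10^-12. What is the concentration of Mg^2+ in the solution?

Mg(OH)2(s) ⇌ Mg^2+ + 2 OH^-
Ksp = [Mg^2+][OH^-]^2
Let s = molar solubility. Then [Mg^2+] = s and [OH^-] = 2s.
So Ksp = s × (2s)^2 = 4s^3
s = (6.0 × 10^-12 / 4)^(1/3) = 1.14 × 10^-4 M
[Mg^2+] = s = 1.1 × 10^-4 M

[Mg^2+] ≈ 1.1 × 10^-4 M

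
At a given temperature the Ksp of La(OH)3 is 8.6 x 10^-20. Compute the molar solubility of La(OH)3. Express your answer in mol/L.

7.5e-6 M

La(OH)3(s) ⇌ La^3+(aq) + 3 OH^-(aq)
Ksp = [La^3+][OH^-]^3
For each mole of La(OH)3 that dissolves: [La^3+] = s, [OH^-] = 3s.
Substituting: Ksp = s(3s)^3 = 27s^4
Solving, s = (8.6 x 10^-20/27)^(1/4) = 7.5 x 10^-6 M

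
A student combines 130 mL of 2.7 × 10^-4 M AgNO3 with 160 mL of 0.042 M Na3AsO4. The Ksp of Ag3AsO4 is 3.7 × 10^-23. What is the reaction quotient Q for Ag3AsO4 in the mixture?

Q = 4.1e-14

Total volume = 130 + 160 = 290 mL.
[Ag^+] = 2.7 × 10^-4 × (130/290) = 1.21 × 10^-4 M
[AsO4^3-] = 4.2 × 10^-2 × (160/290) = 2.32 × 10^-2 M
Ag3AsO4(s) ⇌ 3 Ag^+ + AsO4^3-, so Q = [Ag^+]^3[AsO4^3-]
Q = (1.21 × 10^-4)^3(2.32 × 10^-2) = 4.1 × 10^-14
Q > Ksp, so Ag3AsO4 will precipitate.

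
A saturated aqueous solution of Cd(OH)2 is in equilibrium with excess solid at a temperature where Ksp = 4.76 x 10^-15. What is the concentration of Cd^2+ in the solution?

1.06 × 10^-5 M

Cd(OH)2(s) ⇌ Cd^2+(aq) + 2 OH^-(aq)
Ksp = [Cd^2+][OH^-]^2
Let s = molar solubility. Then [Cd^2+] = s and [OH^-] = 2s.
So Ksp = s × (2s)^2 = 4s^3
s^3 = 4.76 x 10^-15 / 4, so s = 1.060 × 10^-5 M
[Cd^2+] = s = 1.06 × 10^-5 M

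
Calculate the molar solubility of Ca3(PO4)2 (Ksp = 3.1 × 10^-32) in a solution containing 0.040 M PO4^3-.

Ca3(PO4)2(s) ⇌ 3 Ca^2+(aq) + 2 PO4^3-(aq)
Ksp = [Ca^2+]^3[PO4^3-]^2
If s mol/L dissolves here, [Ca^2+] = 3s, [PO4^3-] = 0.040 + 2s ≈ 0.040 (since the PO4^3- already present dominates).
Ksp ≈ (3s)^3 × (0.040)^2
s = 9.0 × 10^-11 M
Check: 2s = 1.8 × 10^-10 ≪ 0.040, so the approximation is valid.

s ≈ 9.0e-11 M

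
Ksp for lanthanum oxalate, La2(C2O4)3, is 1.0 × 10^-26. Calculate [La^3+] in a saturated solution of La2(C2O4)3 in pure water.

4.9e-6 M

La2(C2O4)3(s) <=> 2 La^3+ + 3 C2O4^2-
Ksp = [La^3+]^2[C2O4^2-]^3
If s mol/L of La2(C2O4)3 dissolves, [La^3+] = 2s and [C2O4^2-] = 3s.
Substituting: Ksp = (2s)^2(3s)^3 = 108s^5
s^5 = 1.0 × 10^-26 / 108, so s = 2.47 x 10^-6 M
[La^3+] = 2s = 4.9 x 10^-6 M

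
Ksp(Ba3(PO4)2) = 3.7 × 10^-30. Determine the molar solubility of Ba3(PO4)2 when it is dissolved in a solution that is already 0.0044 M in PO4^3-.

1.9 × 10^-9 M

Ba3(PO4)2(s) ⇌ 3 Ba^2+ + 2 PO4^3-
Ksp = [Ba^2+]^3[PO4^3-]^2
Let s = moles of Ba3(PO4)2 that dissolve per litre. [Ba^2+] = 3s, [PO4^3-] = 0.0044 + 2s ≈ 0.0044 (Ksp is small, so little additional dissolves).
Ksp ≈ (3s)^3 × (0.0044)^2
s = 1.9 × 10^-9 M
Check: 2s = 3.8 × 10^-9 ≪ 0.0044, so the approximation is valid.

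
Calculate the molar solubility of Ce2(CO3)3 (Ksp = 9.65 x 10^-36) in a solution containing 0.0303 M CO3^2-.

s = 2.94e-16 M

Ce2(CO3)3(s) ⇌ 2 Ce^3+ + 3 CO3^2-
Ksp = [Ce^3+]^2[CO3^2-]^3
Let s = moles of Ce2(CO3)3 that dissolve per litre. [Ce^3+] = 2s, [CO3^2-] = 0.0303 + 3s ≈ 0.0303 (Ksp is small, so little additional dissolves).
Ksp ≈ (2s)^2 × (0.0303)^3
s = 2.94 × 10^-16 M
Check: 3s = 8.8 × 10^-16 ≪ 0.0303, so the approximation is valid.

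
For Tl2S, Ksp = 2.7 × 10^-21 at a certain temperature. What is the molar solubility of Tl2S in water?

8.8 × 10^-8 M

Tl2S(s) <=> 2 Tl^+ + S^2-
Ksp = [Tl^+]^2[S^2-]
If s mol/L of Tl2S dissolves, [Tl^+] = 2s and [S^2-] = s.
Ksp = (2s)^2s = 4s^3
Solving, s = (2.7 × 10^-21/4)^(1/3) = 8.8 × 10^-8 M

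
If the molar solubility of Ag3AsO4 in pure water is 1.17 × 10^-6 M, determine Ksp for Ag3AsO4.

Ksp ≈ 5.06 × 10^-23

Ag3AsO4(s) ⇌ 3 Ag^+ + AsO4^3-
With molar solubility s: [Ag^+] = 3s, [AsO4^3-] = s.
Ksp = [Ag^+]^3[AsO4^3-]
Ksp = (3s)^3s = 27s^4
Ksp = 27 × (1.17 x 10^-6)^4 = 5.06 × 10^-23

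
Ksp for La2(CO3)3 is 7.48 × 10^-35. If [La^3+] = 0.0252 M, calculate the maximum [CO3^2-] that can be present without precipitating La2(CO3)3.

La2(CO3)3(s) <=> 2 La^3+ + 3 CO3^2-
Ksp = [La^3+]^2[CO3^2-]^3
Precipitation begins when Q = Ksp. With [La^3+] = 0.0252 M:
7.48 × 10^-35 = (0.0252)^2 × [CO3^2-]^3
[CO3^2-] = (7.48 × 10^-35 / 6.350 × 10^-4)^(1/3) = 4.90 × 10^-11 M

[CO3^2-] ≈ 4.90 × 10^-11 M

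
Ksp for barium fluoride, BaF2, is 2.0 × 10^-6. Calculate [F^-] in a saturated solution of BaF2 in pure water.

1.6e-2 M

BaF2(s) <=> Ba^2+ + 2 F^-
Ksp = [Ba^2+][F^-]^2
Let s = molar solubility. Then [Ba^2+] = s and [F^-] = 2s.
So Ksp = s × (2s)^2 = 4s^3
s^3 = 2.0 × 10^-6 / 4, so s = 7.94 x 10^-3 M
[F^-] = 2s = 1.6 × 10^-2 M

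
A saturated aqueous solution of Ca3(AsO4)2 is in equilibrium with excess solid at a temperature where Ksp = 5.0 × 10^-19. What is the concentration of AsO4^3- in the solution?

[AsO4^3-] = 1.7 × 10^-4 M

Ca3(AsO4)2(s) ⇌ 3 Ca^2+(aq) + 2 AsO4^3-(aq)
Ksp = [Ca^2+]^3[AsO4^3-]^2
If s mol/L of Ca3(AsO4)2 dissolves, [Ca^2+] = 3s and [AsO4^3-] = 2s.
Substituting: Ksp = (3s)^3(2s)^2 = 108s^5
s^5 = 5.0 × 10^-19 / 108, so s = 8.57 × 10^-5 M
[AsO4^3-] = 2s = 1.7 × 10^-4 M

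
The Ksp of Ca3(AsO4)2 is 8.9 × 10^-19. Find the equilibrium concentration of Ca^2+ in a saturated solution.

2.9 × 10^-4 M

Ca3(AsO4)2(s) ⇌ 3 Ca^2+ + 2 AsO4^3-
Ksp = [Ca^2+]^3[AsO4^3-]^2
Let s = molar solubility. Then [Ca^2+] = 3s and [AsO4^3-] = 2s.
Substituting: Ksp = (3s)^3(2s)^2 = 108s^5
s = (8.9 × 10^-19 / 108)^(1/5) = 9.62 x 10^-5 M
[Ca^2+] = 3s = 2.9 × 10^-4 M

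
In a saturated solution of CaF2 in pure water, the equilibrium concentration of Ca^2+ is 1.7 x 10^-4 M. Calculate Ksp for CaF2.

Ksp = 2.0e-11

CaF2(s) ⇌ Ca^2+(aq) + 2 F^-(aq)
Stoichiometry gives [F^-] = (2/1)[Ca^2+] = 3.40 x 10^-4 M.
Ksp = [Ca^2+][F^-]^2
Ksp = 1.7 × 10^-4 × (3.40 × 10^-4)^2 = 2.0 x 10^-11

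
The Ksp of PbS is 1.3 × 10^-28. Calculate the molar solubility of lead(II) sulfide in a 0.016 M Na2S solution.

s = 8.1 x 10^-27 M

PbS(s) ⇌ Pb^2+(aq) + S^2-(aq)
Ksp = [Pb^2+][S^2-]
If s mol/L dissolves here, [Pb^2+] = s, [S^2-] = 0.016 + s ≈ 0.016 (Ksp is small, so little additional dissolves).
Ksp ≈ s × 0.016
s = 8.1 x 10^-27 M
Check: s = 8.1 × 10^-27 ≪ 0.016, so the approximation is valid.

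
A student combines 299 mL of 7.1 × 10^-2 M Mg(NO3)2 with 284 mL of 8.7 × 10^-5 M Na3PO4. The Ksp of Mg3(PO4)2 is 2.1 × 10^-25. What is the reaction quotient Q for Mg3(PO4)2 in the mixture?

Total volume = 299 + 284 = 583 mL.
[Mg^2+] = 7.1 × 10^-2 × (299/583) = 3.64 × 10^-2 M
[PO4^3-] = 8.7 × 10^-5 × (284/583) = 4.24 × 10^-5 M
Mg3(PO4)2(s) ⇌ 3 Mg^2+(aq) + 2 PO4^3-(aq), so Q = [Mg^2+]^3[PO4^3-]^2
Q = (3.64 × 10^-2)^3(4.24 x 10^-5)^2 = 8.7 × 10^-14
Q > Ksp, so Mg3(PO4)2 will precipitate.

Q ≈ 8.7e-14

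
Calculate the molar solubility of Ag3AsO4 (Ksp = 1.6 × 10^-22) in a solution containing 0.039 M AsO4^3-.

Ag3AsO4(s) ⇌ 3 Ag^+(aq) + AsO4^3-(aq)
Ksp = [Ag^+]^3[AsO4^3-]
Let s = moles of Ag3AsO4 that dissolve per litre. [Ag^+] = 3s, [AsO4^3-] = 0.039 + s ≈ 0.039 (common-ion effect: AsO4^3- is already 0.039 M).
Ksp ≈ (3s)^3 × 0.039
s = 5.3 x 10^-8 M
Check: s = 5.3 × 10^-8 ≪ 0.039, so the approximation is valid.

5.3 × 10^-8 M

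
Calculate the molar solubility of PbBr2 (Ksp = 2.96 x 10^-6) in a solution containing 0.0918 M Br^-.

3.51 x 10^-4 M

PbBr2(s) ⇌ Pb^2+ + 2 Br^-
Ksp = [Pb^2+][Br^-]^2
Let s be the molar solubility in this solution. [Pb^2+] = s, [Br^-] = 0.0918 + 2s ≈ 0.0918 (since the Br^- already present dominates).
Ksp ≈ s × (0.0918)^2
s = 3.51 × 10^-4 M
Check: 2s = 7.0 × 10^-4 ≪ 0.0918, so the approximation is valid.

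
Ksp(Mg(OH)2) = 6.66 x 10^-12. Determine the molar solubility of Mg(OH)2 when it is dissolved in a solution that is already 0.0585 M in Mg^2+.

s = 5.33 × 10^-6 M

Mg(OH)2(s) <=> Mg^2+ + 2 OH^-
Ksp = [Mg^2+][OH^-]^2
Let s be the molar solubility in this solution. [Mg^2+] = 0.0585 + s ≈ 0.0585, [OH^-] = 2s (since the Mg^2+ already present dominates).
Ksp ≈ 0.0585 × (2s)^2
s = 5.33 x 10^-6 M
Check: s = 5.3 × 10^-6 ≪ 0.0585, so the approximation is valid.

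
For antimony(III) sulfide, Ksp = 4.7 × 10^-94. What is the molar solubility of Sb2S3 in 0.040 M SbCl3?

2.2 x 10^-31 M

Sb2S3(s) <=> 2 Sb^3+ + 3 S^2-
Ksp = [Sb^3+]^2[S^2-]^3
If s mol/L dissolves here, [Sb^3+] = 0.040 + 2s ≈ 0.040, [S^2-] = 3s (Ksp is small, so little additional dissolves).
Ksp ≈ (0.040)^2 × (3s)^3
s = 2.2 × 10^-31 M
Check: 2s = 4.4 x 10^-31 ≪ 0.040, so the approximation is valid.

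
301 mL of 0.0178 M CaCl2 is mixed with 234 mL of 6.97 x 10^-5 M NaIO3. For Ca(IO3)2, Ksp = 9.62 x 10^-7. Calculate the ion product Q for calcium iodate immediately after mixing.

Q ≈ 9.31 × 10^-12

Total volume = 301 + 234 = 535 mL.
[Ca^2+] = 1.78 × 10^-2 × (301/535) = 1.001 × 10^-2 M
[IO3^-] = 6.97 x 10^-5 × (234/535) = 3.049 × 10^-5 M
Ca(IO3)2(s) ⇌ Ca^2+ + 2 IO3^-, so Q = [Ca^2+][IO3^-]^2
Q = (1.001 × 10^-2)(3.049 x 10^-5)^2 = 9.31 × 10^-12
Q < Ksp, so no precipitate of Ca(IO3)2 forms.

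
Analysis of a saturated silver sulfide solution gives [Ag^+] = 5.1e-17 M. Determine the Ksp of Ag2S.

Ksp ≈ 6.6 × 10^-50

Ag2S(s) ⇌ 2 Ag^+(aq) + S^2-(aq)
Stoichiometry gives [S^2-] = (1/2)[Ag^+] = 2.55 × 10^-17 M.
Ksp = [Ag^+]^2[S^2-]
Ksp = (5.1 × 10^-17)^2 × 2.55 x 10^-17 = 6.6 x 10^-50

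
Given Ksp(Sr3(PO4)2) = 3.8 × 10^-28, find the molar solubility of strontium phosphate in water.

s ≈ 1.3 × 10^-6 M

Sr3(PO4)2(s) <=> 3 Sr^2+(aq) + 2 PO4^3-(aq)
Ksp = [Sr^2+]^3[PO4^3-]^2
For each mole of Sr3(PO4)2 that dissolves: [Sr^2+] = 3s, [PO4^3-] = 2s.
Substituting: Ksp = (3s)^3(2s)^2 = 108s^5
s = (3.8 × 10^-28 / 108)^(1/5) = 1.3 x 10^-6 M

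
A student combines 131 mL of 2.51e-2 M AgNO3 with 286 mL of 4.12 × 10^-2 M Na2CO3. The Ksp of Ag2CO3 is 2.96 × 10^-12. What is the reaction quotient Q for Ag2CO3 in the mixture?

Q = 1.76 x 10^-6

Total volume = 131 + 286 = 417 mL.
[Ag^+] = 2.51 x 10^-2 × (131/417) = 7.885 × 10^-3 M
[CO3^2-] = 4.12 × 10^-2 × (286/417) = 2.826 × 10^-2 M
Ag2CO3(s) ⇌ 2 Ag^+ + CO3^2-, so Q = [Ag^+]^2[CO3^2-]
Q = (7.885 × 10^-3)^2(2.826 × 10^-2) = 1.76 x 10^-6
Q > Ksp, so Ag2CO3 will precipitate.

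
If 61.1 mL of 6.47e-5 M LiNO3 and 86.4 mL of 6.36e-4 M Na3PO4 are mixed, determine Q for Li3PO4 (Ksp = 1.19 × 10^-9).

7.17e-18

Total volume = 61.1 + 86.4 = 147.5 mL.
[Li^+] = 6.47 × 10^-5 × (61.1/147.5) = 2.680 × 10^-5 M
[PO4^3-] = 6.36 × 10^-4 × (86.4/147.5) = 3.725 × 10^-4 M
Li3PO4(s) ⇌ 3 Li^+ + PO4^3-, so Q = [Li^+]^3[PO4^3-]
Q = (2.680 × 10^-5)^3(3.725 × 10^-4) = 7.17 x 10^-18
Q < Ksp, so no precipitate of Li3PO4 forms.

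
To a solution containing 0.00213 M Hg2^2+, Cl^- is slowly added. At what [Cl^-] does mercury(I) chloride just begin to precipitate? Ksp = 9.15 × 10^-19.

2.07 × 10^-8 M

Hg2Cl2(s) <=> Hg2^2+(aq) + 2 Cl^-(aq)
Ksp = [Hg2^2+][Cl^-]^2
Precipitation begins when Q = Ksp. With [Hg2^2+] = 0.00213 M:
9.15 × 10^-19 = (0.00213) × [Cl^-]^2
[Cl^-] = (9.15 × 10^-19 / 2.13 × 10^-3)^(1/2) = 2.07 × 10^-8 M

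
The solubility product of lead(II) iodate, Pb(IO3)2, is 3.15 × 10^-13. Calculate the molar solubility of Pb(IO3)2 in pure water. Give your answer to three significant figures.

Pb(IO3)2(s) <=> Pb^2+(aq) + 2 IO3^-(aq)
Ksp = [Pb^2+][IO3^-]^2
For each mole of Pb(IO3)2 that dissolves: [Pb^2+] = s, [IO3^-] = 2s.
So Ksp = s × (2s)^2 = 4s^3
Solving, s = (3.15 × 10^-13/4)^(1/3) = 4.29 x 10^-5 M

s ≈ 4.29 × 10^-5 M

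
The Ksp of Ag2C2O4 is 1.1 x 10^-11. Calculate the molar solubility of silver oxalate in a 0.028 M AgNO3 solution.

Ag2C2O4(s) ⇌ 2 Ag^+(aq) + C2O4^2-(aq)
Ksp = [Ag^+]^2[C2O4^2-]
Let s = moles of Ag2C2O4 that dissolve per litre. [Ag^+] = 0.028 + 2s ≈ 0.028, [C2O4^2-] = s (common-ion effect: Ag^+ is already 0.028 M).
Ksp ≈ (0.028)^2 × s
s = 1.4 × 10^-8 M
Check: 2s = 2.8 × 10^-8 ≪ 0.028, so the approximation is valid.

s = 1.4 × 10^-8 M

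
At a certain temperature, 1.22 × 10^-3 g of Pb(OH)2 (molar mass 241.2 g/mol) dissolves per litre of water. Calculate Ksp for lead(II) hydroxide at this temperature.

Molar solubility s = (1.22 × 10^-3 g/L) / (241.2 g/mol) = 5.058 × 10^-6 M.
Pb(OH)2(s) ⇌ Pb^2+ + 2 OH^-
For each mole of Pb(OH)2 that dissolves: [Pb^2+] = s, [OH^-] = 2s.
Ksp = [Pb^2+][OH^-]^2
Ksp = s(2s)^2 = 4s^3
With s = 5.058 × 10^-6: Ksp = 5.18 x 10^-16

5.18 x 10^-16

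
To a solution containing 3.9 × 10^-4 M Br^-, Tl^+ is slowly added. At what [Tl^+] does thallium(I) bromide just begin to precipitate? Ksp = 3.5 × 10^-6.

[Tl^+] = 9.0 × 10^-3 M

TlBr(s) ⇌ Tl^+ + Br^-
Ksp = [Tl^+][Br^-]
Precipitation begins when Q = Ksp. With [Br^-] = 3.9 × 10^-4 M:
3.5 × 10^-6 = (3.9 × 10^-4) × [Tl^+]
[Tl^+] = (3.5 × 10^-6 / 3.9 x 10^-4) = 9.0 × 10^-3 M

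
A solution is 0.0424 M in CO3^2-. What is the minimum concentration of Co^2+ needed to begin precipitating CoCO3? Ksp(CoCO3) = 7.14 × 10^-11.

[Co^2+] ≈ 1.68 × 10^-9 M

CoCO3(s) <=> Co^2+ + CO3^2-
Ksp = [Co^2+][CO3^2-]
Precipitation begins when Q = Ksp. With [CO3^2-] = 0.0424 M:
7.14 × 10^-11 = (0.0424) × [Co^2+]
[Co^2+] = (7.14 × 10^-11 / 4.24 × 10^-2) = 1.68 × 10^-9 M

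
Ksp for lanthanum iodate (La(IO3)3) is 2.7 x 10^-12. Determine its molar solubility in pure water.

La(IO3)3(s) <=> La^3+(aq) + 3 IO3^-(aq)
Ksp = [La^3+][IO3^-]^3
If s mol/L of La(IO3)3 dissolves, [La^3+] = s and [IO3^-] = 3s.
Ksp = s(3s)^3 = 27s^4
s^4 = 2.7 x 10^-12 / 27, so s = 5.6 × 10^-4 M

s = 5.6 x 10^-4 M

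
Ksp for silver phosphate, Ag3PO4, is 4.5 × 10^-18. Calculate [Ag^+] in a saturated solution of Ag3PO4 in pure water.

Ag3PO4(s) <=> 3 Ag^+ + PO4^3-
Ksp = [Ag^+]^3[PO4^3-]
With molar solubility s: [Ag^+] = 3s, [PO4^3-] = s.
So Ksp = (3s)^3 × s = 27s^4
s^4 = 4.5 × 10^-18 / 27, so s = 2.02 × 10^-5 M
[Ag^+] = 3s = 6.1 × 10^-5 M

6.1e-5 M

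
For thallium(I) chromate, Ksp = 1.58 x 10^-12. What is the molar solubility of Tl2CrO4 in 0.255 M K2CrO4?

s = 1.24e-6 M

Tl2CrO4(s) ⇌ 2 Tl^+ + CrO4^2-
Ksp = [Tl^+]^2[CrO4^2-]
Let s = moles of Tl2CrO4 that dissolve per litre. [Tl^+] = 2s, [CrO4^2-] = 0.255 + s ≈ 0.255 (since CrO4^2- from K2CrO4 dominates).
Ksp ≈ (2s)^2 × 0.255
s = 1.24 × 10^-6 M
Check: s = 1.2 × 10^-6 ≪ 0.255, so the approximation is valid.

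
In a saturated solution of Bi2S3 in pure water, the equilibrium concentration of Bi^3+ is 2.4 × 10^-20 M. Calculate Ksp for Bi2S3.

2.7 × 10^-98

Bi2S3(s) <=> 2 Bi^3+(aq) + 3 S^2-(aq)
Stoichiometry gives [S^2-] = (3/2)[Bi^3+] = 3.60 × 10^-20 M.
Ksp = [Bi^3+]^2[S^2-]^3
Ksp = (2.4 × 10^-20)^2 × (3.60 × 10^-20)^3 = 2.7 x 10^-98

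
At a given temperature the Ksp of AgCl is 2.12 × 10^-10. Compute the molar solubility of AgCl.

AgCl(s) ⇌ Ag^+ + Cl^-
Ksp = [Ag^+][Cl^-]
Let s = molar solubility. Then [Ag^+] = s and [Cl^-] = s.
Ksp = (s)(s) = s^2
s = (2.12 × 10^-10)^(1/2) = 1.46 x 10^-5 M

s ≈ 1.46e-5 M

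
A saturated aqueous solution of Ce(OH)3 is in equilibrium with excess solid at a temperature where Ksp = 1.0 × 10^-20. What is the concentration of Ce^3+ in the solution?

4.4 × 10^-6 M

Ce(OH)3(s) ⇌ Ce^3+ + 3 OH^-
Ksp = [Ce^3+][OH^-]^3
With molar solubility s: [Ce^3+] = s, [OH^-] = 3s.
Ksp = s(3s)^3 = 27s^4
Solving, s = (1.0 × 10^-20/27)^(1/4) = 4.39 x 10^-6 M
[Ce^3+] = s = 4.4 x 10^-6 M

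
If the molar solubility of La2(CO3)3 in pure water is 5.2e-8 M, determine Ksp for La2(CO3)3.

La2(CO3)3(s) ⇌ 2 La^3+ + 3 CO3^2-
Let s = molar solubility. Then [La^3+] = 2s and [CO3^2-] = 3s.
Ksp = [La^3+]^2[CO3^2-]^3
Ksp = (2s)^2(3s)^3 = 108s^5
With s = 5.2 x 10^-8: Ksp = 4.1 × 10^-35

Ksp = 4.1 x 10^-35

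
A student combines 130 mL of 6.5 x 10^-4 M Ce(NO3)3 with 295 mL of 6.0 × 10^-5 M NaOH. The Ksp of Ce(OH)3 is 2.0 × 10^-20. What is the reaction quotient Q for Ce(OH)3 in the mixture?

Total volume = 130 + 295 = 425 mL.
[Ce^3+] = 6.5 x 10^-4 × (130/425) = 1.99 × 10^-4 M
[OH^-] = 6.0 x 10^-5 × (295/425) = 4.16 x 10^-5 M
Ce(OH)3(s) <=> Ce^3+(aq) + 3 OH^-(aq), so Q = [Ce^3+][OH^-]^3
Q = (1.99 × 10^-4)(4.16 × 10^-5)^3 = 1.4 × 10^-17
Q > Ksp, so Ce(OH)3 will precipitate.

Q ≈ 1.4 x 10^-17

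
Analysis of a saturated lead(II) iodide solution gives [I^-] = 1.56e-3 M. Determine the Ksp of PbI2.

PbI2(s) <=> Pb^2+ + 2 I^-
Stoichiometry gives [Pb^2+] = (1/2)[I^-] = 7.800 x 10^-4 M.
Ksp = [Pb^2+][I^-]^2
Ksp = 7.800 x 10^-4 × (1.56 × 10^-3)^2 = 1.90 × 10^-9

Ksp ≈ 1.90 x 10^-9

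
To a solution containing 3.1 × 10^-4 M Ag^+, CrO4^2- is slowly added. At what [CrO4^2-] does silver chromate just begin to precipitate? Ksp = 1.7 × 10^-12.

[CrO4^2-] ≈ 1.8 × 10^-5 M

Ag2CrO4(s) ⇌ 2 Ag^+(aq) + CrO4^2-(aq)
Ksp = [Ag^+]^2[CrO4^2-]
Precipitation begins when Q = Ksp. With [Ag^+] = 3.1 × 10^-4 M:
1.7 × 10^-12 = (3.1 × 10^-4)^2 × [CrO4^2-]
[CrO4^2-] = (1.7 × 10^-12 / 9.61 × 10^-8) = 1.8 × 10^-5 M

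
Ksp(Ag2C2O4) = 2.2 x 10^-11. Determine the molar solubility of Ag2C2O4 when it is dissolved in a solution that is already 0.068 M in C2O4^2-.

s = 9.0 x 10^-6 M

Ag2C2O4(s) ⇌ 2 Ag^+ + C2O4^2-
Ksp = [Ag^+]^2[C2O4^2-]
Let s = moles of Ag2C2O4 that dissolve per litre. [Ag^+] = 2s, [C2O4^2-] = 0.068 + s ≈ 0.068 (since the C2O4^2- already present dominates).
Ksp ≈ (2s)^2 × 0.068
s = 9.0 × 10^-6 M
Check: s = 9.0 x 10^-6 ≪ 0.068, so the approximation is valid.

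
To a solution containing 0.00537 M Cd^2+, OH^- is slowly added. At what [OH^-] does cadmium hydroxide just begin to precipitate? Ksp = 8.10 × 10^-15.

[OH^-] = 1.23e-6 M

Cd(OH)2(s) <=> Cd^2+ + 2 OH^-
Ksp = [Cd^2+][OH^-]^2
Precipitation begins when Q = Ksp. With [Cd^2+] = 0.00537 M:
8.10 × 10^-15 = (0.00537) × [OH^-]^2
[OH^-] = (8.10 × 10^-15 / 5.37 × 10^-3)^(1/2) = 1.23 × 10^-6 M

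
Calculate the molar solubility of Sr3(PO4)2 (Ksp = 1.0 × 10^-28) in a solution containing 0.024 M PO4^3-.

Sr3(PO4)2(s) <=> 3 Sr^2+(aq) + 2 PO4^3-(aq)
Ksp = [Sr^2+]^3[PO4^3-]^2
If s mol/L dissolves here, [Sr^2+] = 3s, [PO4^3-] = 0.024 + 2s ≈ 0.024 (common-ion effect: PO4^3- is already 0.024 M).
Ksp ≈ (3s)^3 × (0.024)^2
s = 1.9 x 10^-9 M
Check: 2s = 3.7 × 10^-9 ≪ 0.024, so the approximation is valid.

1.9e-9 M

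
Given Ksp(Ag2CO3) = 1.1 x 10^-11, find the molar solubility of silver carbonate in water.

Ag2CO3(s) ⇌ 2 Ag^+ + CO3^2-
Ksp = [Ag^+]^2[CO3^2-]
For each mole of Ag2CO3 that dissolves: [Ag^+] = 2s, [CO3^2-] = s.
Ksp = (2s)^2s = 4s^3
s^3 = 1.1 x 10^-11 / 4, so s = 1.4 × 10^-4 M

s = 1.4e-4 M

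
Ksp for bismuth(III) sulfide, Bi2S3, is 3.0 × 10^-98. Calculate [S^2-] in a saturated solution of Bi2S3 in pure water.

3.7e-20 M

Bi2S3(s) ⇌ 2 Bi^3+(aq) + 3 S^2-(aq)
Ksp = [Bi^3+]^2[S^2-]^3
Let s = molar solubility. Then [Bi^3+] = 2s and [S^2-] = 3s.
So Ksp = (2s)^2 × (3s)^3 = 108s^5
s = (3.0 × 10^-98 / 108)^(1/5) = 1.23 × 10^-20 M
[S^2-] = 3s = 3.7 × 10^-20 M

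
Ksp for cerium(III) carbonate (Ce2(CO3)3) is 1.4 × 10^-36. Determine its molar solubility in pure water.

Ce2(CO3)3(s) ⇌ 2 Ce^3+ + 3 CO3^2-
Ksp = [Ce^3+]^2[CO3^2-]^3
For each mole of Ce2(CO3)3 that dissolves: [Ce^3+] = 2s, [CO3^2-] = 3s.
Ksp = (2s)^2(3s)^3 = 108s^5
s = (1.4 × 10^-36 / 108)^(1/5) = 2.6 × 10^-8 M

2.6e-8 M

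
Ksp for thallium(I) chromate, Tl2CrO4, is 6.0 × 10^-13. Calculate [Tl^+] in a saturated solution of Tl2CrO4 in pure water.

[Tl^+] ≈ 1.1 × 10^-4 M

Tl2CrO4(s) ⇌ 2 Tl^+(aq) + CrO4^2-(aq)
Ksp = [Tl^+]^2[CrO4^2-]
With molar solubility s: [Tl^+] = 2s, [CrO4^2-] = s.
So Ksp = (2s)^2 × s = 4s^3
Solving, s = (6.0 × 10^-13/4)^(1/3) = 5.31 × 10^-5 M
[Tl^+] = 2s = 1.1 × 10^-4 M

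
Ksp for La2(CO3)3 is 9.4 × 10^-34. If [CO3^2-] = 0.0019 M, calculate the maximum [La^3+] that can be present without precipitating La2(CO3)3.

[La^3+] ≈ 3.7 × 10^-13 M

La2(CO3)3(s) <=> 2 La^3+ + 3 CO3^2-
Ksp = [La^3+]^2[CO3^2-]^3
Precipitation begins when Q = Ksp. With [CO3^2-] = 0.0019 M:
9.4 × 10^-34 = (0.0019)^3 × [La^3+]^2
[La^3+] = (9.4 × 10^-34 / 6.86 × 10^-9)^(1/2) = 3.7 x 10^-13 M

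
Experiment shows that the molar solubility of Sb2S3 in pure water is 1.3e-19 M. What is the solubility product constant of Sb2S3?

Ksp = 4.0e-93

Sb2S3(s) <=> 2 Sb^3+(aq) + 3 S^2-(aq)
Let s = molar solubility. Then [Sb^3+] = 2s and [S^2-] = 3s.
Ksp = [Sb^3+]^2[S^2-]^3
Ksp = (2s)^2(3s)^3 = 108s^5
Ksp = 108 × (1.3 × 10^-19)^5 = 4.0 × 10^-93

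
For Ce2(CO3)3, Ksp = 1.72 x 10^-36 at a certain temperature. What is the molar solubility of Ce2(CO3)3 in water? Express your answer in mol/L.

Ce2(CO3)3(s) ⇌ 2 Ce^3+(aq) + 3 CO3^2-(aq)
Ksp = [Ce^3+]^2[CO3^2-]^3
If s mol/L of Ce2(CO3)3 dissolves, [Ce^3+] = 2s and [CO3^2-] = 3s.
Substituting: Ksp = (2s)^2(3s)^3 = 108s^5
s = (1.72 x 10^-36 / 108)^(1/5) = 2.76 × 10^-8 M

s ≈ 2.76 × 10^-8 M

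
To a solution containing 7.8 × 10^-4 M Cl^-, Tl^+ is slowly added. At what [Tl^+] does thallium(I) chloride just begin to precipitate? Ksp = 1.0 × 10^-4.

TlCl(s) <=> Tl^+(aq) + Cl^-(aq)
Ksp = [Tl^+][Cl^-]
Precipitation begins when Q = Ksp. With [Cl^-] = 7.8 × 10^-4 M:
1.0 × 10^-4 = (7.8 × 10^-4) × [Tl^+]
[Tl^+] = (1.0 × 10^-4 / 7.8 × 10^-4) = 1.3 × 10^-1 M

[Tl^+] ≈ 0.13 M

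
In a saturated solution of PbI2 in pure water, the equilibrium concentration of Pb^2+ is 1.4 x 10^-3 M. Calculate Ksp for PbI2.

PbI2(s) ⇌ Pb^2+(aq) + 2 I^-(aq)
Stoichiometry gives [I^-] = (2/1)[Pb^2+] = 2.80 × 10^-3 M.
Ksp = [Pb^2+][I^-]^2
Ksp = 1.4 × 10^-3 × (2.80 x 10^-3)^2 = 1.1 x 10^-8

Ksp ≈ 1.1 × 10^-8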